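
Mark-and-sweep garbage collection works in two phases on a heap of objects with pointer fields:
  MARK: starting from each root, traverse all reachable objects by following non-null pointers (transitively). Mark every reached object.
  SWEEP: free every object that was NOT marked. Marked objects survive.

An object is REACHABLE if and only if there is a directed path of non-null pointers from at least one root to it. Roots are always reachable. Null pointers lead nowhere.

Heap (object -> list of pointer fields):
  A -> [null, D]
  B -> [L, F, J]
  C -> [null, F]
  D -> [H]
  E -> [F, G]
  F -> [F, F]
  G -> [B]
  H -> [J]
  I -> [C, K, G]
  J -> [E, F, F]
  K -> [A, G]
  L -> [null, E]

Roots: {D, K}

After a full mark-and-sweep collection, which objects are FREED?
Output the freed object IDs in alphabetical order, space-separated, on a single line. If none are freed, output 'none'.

Roots: D K
Mark D: refs=H, marked=D
Mark K: refs=A G, marked=D K
Mark H: refs=J, marked=D H K
Mark A: refs=null D, marked=A D H K
Mark G: refs=B, marked=A D G H K
Mark J: refs=E F F, marked=A D G H J K
Mark B: refs=L F J, marked=A B D G H J K
Mark E: refs=F G, marked=A B D E G H J K
Mark F: refs=F F, marked=A B D E F G H J K
Mark L: refs=null E, marked=A B D E F G H J K L
Unmarked (collected): C I

Answer: C I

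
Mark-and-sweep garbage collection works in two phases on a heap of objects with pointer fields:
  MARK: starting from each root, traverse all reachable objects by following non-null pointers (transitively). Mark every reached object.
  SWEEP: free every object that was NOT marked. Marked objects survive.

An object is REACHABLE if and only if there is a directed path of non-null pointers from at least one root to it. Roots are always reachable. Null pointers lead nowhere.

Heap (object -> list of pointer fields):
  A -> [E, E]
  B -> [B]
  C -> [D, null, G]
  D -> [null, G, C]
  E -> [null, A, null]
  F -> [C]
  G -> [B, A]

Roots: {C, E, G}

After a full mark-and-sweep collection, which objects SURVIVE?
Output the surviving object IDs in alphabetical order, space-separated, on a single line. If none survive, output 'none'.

Roots: C E G
Mark C: refs=D null G, marked=C
Mark E: refs=null A null, marked=C E
Mark G: refs=B A, marked=C E G
Mark D: refs=null G C, marked=C D E G
Mark A: refs=E E, marked=A C D E G
Mark B: refs=B, marked=A B C D E G
Unmarked (collected): F

Answer: A B C D E G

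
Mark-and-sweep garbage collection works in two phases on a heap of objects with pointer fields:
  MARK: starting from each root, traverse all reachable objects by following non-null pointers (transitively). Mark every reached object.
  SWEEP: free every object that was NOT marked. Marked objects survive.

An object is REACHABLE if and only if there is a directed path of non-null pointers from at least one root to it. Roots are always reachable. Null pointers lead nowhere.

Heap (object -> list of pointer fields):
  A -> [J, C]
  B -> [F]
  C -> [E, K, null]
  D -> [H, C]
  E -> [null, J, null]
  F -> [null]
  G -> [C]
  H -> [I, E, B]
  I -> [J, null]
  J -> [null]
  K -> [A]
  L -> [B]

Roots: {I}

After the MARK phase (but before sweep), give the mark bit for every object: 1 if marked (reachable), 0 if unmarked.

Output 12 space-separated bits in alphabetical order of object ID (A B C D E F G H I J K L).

Roots: I
Mark I: refs=J null, marked=I
Mark J: refs=null, marked=I J
Unmarked (collected): A B C D E F G H K L

Answer: 0 0 0 0 0 0 0 0 1 1 0 0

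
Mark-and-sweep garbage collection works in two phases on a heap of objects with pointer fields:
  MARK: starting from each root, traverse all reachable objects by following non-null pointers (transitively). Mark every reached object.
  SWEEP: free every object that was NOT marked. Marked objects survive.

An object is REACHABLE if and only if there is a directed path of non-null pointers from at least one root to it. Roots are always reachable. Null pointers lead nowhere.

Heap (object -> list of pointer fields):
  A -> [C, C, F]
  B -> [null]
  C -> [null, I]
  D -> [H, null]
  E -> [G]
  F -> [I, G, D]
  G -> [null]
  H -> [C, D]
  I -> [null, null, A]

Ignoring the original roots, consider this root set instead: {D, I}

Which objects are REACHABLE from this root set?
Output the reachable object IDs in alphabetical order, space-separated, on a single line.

Answer: A C D F G H I

Derivation:
Roots: D I
Mark D: refs=H null, marked=D
Mark I: refs=null null A, marked=D I
Mark H: refs=C D, marked=D H I
Mark A: refs=C C F, marked=A D H I
Mark C: refs=null I, marked=A C D H I
Mark F: refs=I G D, marked=A C D F H I
Mark G: refs=null, marked=A C D F G H I
Unmarked (collected): B E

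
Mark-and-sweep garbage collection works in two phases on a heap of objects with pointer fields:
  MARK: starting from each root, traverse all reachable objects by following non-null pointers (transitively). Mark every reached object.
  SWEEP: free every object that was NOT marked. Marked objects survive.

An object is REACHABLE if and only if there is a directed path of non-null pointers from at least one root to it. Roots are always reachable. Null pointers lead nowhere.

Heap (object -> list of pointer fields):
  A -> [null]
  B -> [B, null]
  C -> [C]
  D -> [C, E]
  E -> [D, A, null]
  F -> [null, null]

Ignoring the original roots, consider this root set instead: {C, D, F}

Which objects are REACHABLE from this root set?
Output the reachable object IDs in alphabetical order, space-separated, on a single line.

Answer: A C D E F

Derivation:
Roots: C D F
Mark C: refs=C, marked=C
Mark D: refs=C E, marked=C D
Mark F: refs=null null, marked=C D F
Mark E: refs=D A null, marked=C D E F
Mark A: refs=null, marked=A C D E F
Unmarked (collected): B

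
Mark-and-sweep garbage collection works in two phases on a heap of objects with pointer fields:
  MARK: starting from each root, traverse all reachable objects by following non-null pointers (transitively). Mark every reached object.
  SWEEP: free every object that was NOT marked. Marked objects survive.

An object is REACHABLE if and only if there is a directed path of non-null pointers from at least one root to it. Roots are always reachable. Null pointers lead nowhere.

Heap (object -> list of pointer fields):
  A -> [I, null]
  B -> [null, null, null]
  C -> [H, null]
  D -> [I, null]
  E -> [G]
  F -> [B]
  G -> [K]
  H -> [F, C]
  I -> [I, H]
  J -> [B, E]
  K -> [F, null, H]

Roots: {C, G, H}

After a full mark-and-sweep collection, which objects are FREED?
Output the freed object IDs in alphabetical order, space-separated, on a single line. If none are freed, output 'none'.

Answer: A D E I J

Derivation:
Roots: C G H
Mark C: refs=H null, marked=C
Mark G: refs=K, marked=C G
Mark H: refs=F C, marked=C G H
Mark K: refs=F null H, marked=C G H K
Mark F: refs=B, marked=C F G H K
Mark B: refs=null null null, marked=B C F G H K
Unmarked (collected): A D E I J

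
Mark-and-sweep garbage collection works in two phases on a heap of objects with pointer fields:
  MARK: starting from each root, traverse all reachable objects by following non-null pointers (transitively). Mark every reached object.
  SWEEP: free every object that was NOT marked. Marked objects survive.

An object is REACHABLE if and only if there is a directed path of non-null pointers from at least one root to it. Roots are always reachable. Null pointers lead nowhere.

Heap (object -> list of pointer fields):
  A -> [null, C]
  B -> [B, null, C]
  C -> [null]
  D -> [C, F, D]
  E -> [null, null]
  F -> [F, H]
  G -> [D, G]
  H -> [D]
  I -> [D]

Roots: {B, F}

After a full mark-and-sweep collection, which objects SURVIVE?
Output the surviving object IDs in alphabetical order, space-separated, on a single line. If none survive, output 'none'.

Roots: B F
Mark B: refs=B null C, marked=B
Mark F: refs=F H, marked=B F
Mark C: refs=null, marked=B C F
Mark H: refs=D, marked=B C F H
Mark D: refs=C F D, marked=B C D F H
Unmarked (collected): A E G I

Answer: B C D F H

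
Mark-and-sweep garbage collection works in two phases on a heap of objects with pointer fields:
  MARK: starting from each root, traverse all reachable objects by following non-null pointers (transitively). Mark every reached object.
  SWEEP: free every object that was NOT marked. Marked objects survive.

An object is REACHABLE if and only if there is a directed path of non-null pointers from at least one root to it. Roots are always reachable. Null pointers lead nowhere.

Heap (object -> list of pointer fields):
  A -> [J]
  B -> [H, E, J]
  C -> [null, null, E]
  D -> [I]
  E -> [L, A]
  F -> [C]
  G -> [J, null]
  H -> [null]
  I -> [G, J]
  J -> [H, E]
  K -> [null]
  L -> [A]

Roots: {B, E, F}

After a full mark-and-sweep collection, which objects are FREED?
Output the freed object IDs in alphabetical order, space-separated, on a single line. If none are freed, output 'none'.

Roots: B E F
Mark B: refs=H E J, marked=B
Mark E: refs=L A, marked=B E
Mark F: refs=C, marked=B E F
Mark H: refs=null, marked=B E F H
Mark J: refs=H E, marked=B E F H J
Mark L: refs=A, marked=B E F H J L
Mark A: refs=J, marked=A B E F H J L
Mark C: refs=null null E, marked=A B C E F H J L
Unmarked (collected): D G I K

Answer: D G I K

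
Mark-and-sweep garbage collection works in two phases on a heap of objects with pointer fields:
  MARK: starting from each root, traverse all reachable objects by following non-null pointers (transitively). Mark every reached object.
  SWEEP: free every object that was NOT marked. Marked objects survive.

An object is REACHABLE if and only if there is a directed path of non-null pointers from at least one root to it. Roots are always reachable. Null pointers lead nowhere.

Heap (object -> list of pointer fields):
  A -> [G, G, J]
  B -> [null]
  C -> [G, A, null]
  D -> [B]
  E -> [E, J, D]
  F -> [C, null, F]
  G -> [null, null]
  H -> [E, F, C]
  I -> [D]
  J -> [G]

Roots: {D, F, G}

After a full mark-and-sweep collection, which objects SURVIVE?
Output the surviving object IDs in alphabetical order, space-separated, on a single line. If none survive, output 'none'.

Answer: A B C D F G J

Derivation:
Roots: D F G
Mark D: refs=B, marked=D
Mark F: refs=C null F, marked=D F
Mark G: refs=null null, marked=D F G
Mark B: refs=null, marked=B D F G
Mark C: refs=G A null, marked=B C D F G
Mark A: refs=G G J, marked=A B C D F G
Mark J: refs=G, marked=A B C D F G J
Unmarked (collected): E H I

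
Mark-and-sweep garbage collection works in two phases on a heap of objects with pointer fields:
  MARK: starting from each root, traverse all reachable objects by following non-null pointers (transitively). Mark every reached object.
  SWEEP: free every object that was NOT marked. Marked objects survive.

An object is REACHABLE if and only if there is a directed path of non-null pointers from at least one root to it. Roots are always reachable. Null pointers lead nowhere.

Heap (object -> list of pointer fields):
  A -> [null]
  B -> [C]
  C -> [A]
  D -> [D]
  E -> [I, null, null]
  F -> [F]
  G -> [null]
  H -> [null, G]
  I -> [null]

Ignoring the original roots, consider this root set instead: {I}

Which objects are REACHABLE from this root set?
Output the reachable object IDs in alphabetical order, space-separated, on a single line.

Roots: I
Mark I: refs=null, marked=I
Unmarked (collected): A B C D E F G H

Answer: I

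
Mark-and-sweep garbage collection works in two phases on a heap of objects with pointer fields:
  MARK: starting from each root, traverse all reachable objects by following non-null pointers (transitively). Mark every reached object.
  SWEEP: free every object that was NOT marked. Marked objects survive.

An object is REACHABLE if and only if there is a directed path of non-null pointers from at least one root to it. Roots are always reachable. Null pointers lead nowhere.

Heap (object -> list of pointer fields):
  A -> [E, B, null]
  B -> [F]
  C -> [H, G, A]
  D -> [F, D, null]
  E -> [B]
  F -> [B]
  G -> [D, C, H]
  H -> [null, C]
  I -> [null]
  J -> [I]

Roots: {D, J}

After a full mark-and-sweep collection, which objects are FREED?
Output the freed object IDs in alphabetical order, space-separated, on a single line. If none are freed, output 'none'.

Answer: A C E G H

Derivation:
Roots: D J
Mark D: refs=F D null, marked=D
Mark J: refs=I, marked=D J
Mark F: refs=B, marked=D F J
Mark I: refs=null, marked=D F I J
Mark B: refs=F, marked=B D F I J
Unmarked (collected): A C E G H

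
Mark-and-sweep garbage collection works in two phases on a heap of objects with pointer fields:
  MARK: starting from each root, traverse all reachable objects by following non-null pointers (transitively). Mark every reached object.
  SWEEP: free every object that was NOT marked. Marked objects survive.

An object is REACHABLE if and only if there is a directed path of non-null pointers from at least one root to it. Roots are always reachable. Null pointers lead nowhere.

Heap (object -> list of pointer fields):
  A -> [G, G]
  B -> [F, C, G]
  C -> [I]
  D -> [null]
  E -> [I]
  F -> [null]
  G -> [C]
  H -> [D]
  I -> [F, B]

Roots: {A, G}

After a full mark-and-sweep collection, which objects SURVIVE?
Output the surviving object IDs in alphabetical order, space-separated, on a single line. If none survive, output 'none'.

Roots: A G
Mark A: refs=G G, marked=A
Mark G: refs=C, marked=A G
Mark C: refs=I, marked=A C G
Mark I: refs=F B, marked=A C G I
Mark F: refs=null, marked=A C F G I
Mark B: refs=F C G, marked=A B C F G I
Unmarked (collected): D E H

Answer: A B C F G I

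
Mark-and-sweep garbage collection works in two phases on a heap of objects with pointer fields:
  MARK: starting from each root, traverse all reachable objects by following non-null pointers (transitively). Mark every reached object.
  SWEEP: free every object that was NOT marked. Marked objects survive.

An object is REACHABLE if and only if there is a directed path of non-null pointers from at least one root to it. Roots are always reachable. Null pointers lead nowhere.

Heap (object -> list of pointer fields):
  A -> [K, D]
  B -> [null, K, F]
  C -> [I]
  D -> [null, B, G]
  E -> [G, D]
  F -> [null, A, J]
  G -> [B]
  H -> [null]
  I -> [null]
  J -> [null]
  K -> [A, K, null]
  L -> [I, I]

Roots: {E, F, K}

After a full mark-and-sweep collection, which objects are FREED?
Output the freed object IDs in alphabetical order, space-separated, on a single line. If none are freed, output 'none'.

Answer: C H I L

Derivation:
Roots: E F K
Mark E: refs=G D, marked=E
Mark F: refs=null A J, marked=E F
Mark K: refs=A K null, marked=E F K
Mark G: refs=B, marked=E F G K
Mark D: refs=null B G, marked=D E F G K
Mark A: refs=K D, marked=A D E F G K
Mark J: refs=null, marked=A D E F G J K
Mark B: refs=null K F, marked=A B D E F G J K
Unmarked (collected): C H I L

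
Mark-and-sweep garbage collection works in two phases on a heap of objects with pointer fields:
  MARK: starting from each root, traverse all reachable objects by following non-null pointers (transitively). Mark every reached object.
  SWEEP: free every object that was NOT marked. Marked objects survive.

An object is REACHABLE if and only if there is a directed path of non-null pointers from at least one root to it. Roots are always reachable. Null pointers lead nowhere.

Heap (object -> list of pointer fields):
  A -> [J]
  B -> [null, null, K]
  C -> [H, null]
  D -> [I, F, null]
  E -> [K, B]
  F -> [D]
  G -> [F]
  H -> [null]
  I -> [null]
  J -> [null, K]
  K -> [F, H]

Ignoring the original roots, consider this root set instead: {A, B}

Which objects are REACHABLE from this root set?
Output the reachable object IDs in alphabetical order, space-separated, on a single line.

Roots: A B
Mark A: refs=J, marked=A
Mark B: refs=null null K, marked=A B
Mark J: refs=null K, marked=A B J
Mark K: refs=F H, marked=A B J K
Mark F: refs=D, marked=A B F J K
Mark H: refs=null, marked=A B F H J K
Mark D: refs=I F null, marked=A B D F H J K
Mark I: refs=null, marked=A B D F H I J K
Unmarked (collected): C E G

Answer: A B D F H I J K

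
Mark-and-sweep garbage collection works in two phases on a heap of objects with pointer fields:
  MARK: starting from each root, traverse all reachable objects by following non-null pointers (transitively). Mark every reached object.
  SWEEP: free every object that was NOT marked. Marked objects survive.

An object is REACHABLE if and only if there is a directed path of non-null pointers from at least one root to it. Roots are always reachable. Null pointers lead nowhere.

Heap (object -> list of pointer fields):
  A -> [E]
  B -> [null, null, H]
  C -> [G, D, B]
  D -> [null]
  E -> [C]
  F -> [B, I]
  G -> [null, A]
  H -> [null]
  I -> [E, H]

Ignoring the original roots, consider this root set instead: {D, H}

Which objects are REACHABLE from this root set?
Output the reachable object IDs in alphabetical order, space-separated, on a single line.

Roots: D H
Mark D: refs=null, marked=D
Mark H: refs=null, marked=D H
Unmarked (collected): A B C E F G I

Answer: D H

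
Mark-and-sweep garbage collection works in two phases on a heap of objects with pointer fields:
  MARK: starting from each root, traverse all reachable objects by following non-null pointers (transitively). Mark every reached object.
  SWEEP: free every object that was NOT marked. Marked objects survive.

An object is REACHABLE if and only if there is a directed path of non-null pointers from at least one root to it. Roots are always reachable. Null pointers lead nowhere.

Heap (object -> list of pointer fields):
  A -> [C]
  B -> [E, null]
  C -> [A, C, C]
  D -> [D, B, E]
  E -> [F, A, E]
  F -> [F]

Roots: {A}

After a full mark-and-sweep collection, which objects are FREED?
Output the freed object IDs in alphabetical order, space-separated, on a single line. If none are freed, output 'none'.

Answer: B D E F

Derivation:
Roots: A
Mark A: refs=C, marked=A
Mark C: refs=A C C, marked=A C
Unmarked (collected): B D E F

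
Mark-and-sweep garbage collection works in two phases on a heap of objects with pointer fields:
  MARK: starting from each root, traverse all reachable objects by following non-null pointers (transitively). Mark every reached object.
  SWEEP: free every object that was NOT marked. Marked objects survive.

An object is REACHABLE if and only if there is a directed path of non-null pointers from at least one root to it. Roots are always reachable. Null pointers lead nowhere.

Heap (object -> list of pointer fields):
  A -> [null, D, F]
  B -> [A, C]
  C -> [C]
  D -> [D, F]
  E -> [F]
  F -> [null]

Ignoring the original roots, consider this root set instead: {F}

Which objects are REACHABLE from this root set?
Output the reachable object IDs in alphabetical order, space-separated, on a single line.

Answer: F

Derivation:
Roots: F
Mark F: refs=null, marked=F
Unmarked (collected): A B C D E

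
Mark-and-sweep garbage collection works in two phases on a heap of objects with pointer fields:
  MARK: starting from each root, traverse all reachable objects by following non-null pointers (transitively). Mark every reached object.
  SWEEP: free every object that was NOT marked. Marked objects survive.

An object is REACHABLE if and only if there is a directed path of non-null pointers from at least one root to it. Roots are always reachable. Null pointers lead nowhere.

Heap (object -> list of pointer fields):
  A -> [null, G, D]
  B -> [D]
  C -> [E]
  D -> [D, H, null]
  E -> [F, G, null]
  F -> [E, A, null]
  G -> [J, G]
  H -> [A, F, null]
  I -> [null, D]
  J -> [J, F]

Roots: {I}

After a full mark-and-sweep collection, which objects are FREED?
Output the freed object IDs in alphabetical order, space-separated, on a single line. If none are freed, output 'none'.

Roots: I
Mark I: refs=null D, marked=I
Mark D: refs=D H null, marked=D I
Mark H: refs=A F null, marked=D H I
Mark A: refs=null G D, marked=A D H I
Mark F: refs=E A null, marked=A D F H I
Mark G: refs=J G, marked=A D F G H I
Mark E: refs=F G null, marked=A D E F G H I
Mark J: refs=J F, marked=A D E F G H I J
Unmarked (collected): B C

Answer: B C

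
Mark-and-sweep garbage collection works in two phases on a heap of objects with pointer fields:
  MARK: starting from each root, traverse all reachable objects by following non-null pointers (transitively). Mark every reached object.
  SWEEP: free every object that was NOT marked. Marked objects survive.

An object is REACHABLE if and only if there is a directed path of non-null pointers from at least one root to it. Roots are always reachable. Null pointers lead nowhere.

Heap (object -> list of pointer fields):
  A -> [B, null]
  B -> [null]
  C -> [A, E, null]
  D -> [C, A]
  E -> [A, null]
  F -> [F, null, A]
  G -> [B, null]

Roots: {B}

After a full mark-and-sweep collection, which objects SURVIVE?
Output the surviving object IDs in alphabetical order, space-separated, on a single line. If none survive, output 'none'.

Answer: B

Derivation:
Roots: B
Mark B: refs=null, marked=B
Unmarked (collected): A C D E F G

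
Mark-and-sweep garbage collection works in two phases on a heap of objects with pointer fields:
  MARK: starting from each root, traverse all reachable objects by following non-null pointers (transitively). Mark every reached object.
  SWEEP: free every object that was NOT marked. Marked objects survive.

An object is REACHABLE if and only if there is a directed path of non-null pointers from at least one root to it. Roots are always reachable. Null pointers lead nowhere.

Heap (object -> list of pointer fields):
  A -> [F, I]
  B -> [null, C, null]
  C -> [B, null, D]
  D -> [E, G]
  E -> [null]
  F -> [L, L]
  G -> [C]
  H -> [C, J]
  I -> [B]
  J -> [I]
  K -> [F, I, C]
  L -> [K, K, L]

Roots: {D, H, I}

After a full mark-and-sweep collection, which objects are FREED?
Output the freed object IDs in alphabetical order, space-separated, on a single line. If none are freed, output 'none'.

Roots: D H I
Mark D: refs=E G, marked=D
Mark H: refs=C J, marked=D H
Mark I: refs=B, marked=D H I
Mark E: refs=null, marked=D E H I
Mark G: refs=C, marked=D E G H I
Mark C: refs=B null D, marked=C D E G H I
Mark J: refs=I, marked=C D E G H I J
Mark B: refs=null C null, marked=B C D E G H I J
Unmarked (collected): A F K L

Answer: A F K L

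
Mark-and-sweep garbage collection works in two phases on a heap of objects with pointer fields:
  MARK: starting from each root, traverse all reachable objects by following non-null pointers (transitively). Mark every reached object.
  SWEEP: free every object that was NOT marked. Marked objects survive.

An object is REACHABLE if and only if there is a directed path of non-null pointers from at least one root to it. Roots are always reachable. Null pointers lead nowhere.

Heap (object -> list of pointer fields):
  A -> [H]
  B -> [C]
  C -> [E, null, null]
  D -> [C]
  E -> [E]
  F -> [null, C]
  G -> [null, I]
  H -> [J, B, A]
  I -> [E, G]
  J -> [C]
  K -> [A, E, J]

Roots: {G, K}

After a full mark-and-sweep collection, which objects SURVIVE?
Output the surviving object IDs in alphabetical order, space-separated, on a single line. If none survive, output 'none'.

Answer: A B C E G H I J K

Derivation:
Roots: G K
Mark G: refs=null I, marked=G
Mark K: refs=A E J, marked=G K
Mark I: refs=E G, marked=G I K
Mark A: refs=H, marked=A G I K
Mark E: refs=E, marked=A E G I K
Mark J: refs=C, marked=A E G I J K
Mark H: refs=J B A, marked=A E G H I J K
Mark C: refs=E null null, marked=A C E G H I J K
Mark B: refs=C, marked=A B C E G H I J K
Unmarked (collected): D F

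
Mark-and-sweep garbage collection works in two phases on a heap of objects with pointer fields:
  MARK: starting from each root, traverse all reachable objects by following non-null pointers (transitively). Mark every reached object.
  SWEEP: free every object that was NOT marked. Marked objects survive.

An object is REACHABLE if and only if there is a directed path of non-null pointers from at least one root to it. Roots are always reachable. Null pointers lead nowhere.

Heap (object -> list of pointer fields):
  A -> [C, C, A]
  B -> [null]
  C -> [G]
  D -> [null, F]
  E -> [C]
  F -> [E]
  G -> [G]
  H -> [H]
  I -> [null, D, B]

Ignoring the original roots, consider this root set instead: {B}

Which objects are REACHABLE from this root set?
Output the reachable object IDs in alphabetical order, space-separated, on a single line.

Roots: B
Mark B: refs=null, marked=B
Unmarked (collected): A C D E F G H I

Answer: B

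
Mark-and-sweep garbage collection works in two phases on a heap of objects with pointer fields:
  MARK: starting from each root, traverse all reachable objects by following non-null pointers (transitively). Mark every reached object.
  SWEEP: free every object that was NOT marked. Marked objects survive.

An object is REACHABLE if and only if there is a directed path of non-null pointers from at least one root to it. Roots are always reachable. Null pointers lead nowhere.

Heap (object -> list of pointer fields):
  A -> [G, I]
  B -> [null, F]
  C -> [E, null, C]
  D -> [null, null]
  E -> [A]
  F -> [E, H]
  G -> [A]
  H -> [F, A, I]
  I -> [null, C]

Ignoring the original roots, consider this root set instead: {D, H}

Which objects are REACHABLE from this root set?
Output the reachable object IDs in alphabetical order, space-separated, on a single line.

Roots: D H
Mark D: refs=null null, marked=D
Mark H: refs=F A I, marked=D H
Mark F: refs=E H, marked=D F H
Mark A: refs=G I, marked=A D F H
Mark I: refs=null C, marked=A D F H I
Mark E: refs=A, marked=A D E F H I
Mark G: refs=A, marked=A D E F G H I
Mark C: refs=E null C, marked=A C D E F G H I
Unmarked (collected): B

Answer: A C D E F G H I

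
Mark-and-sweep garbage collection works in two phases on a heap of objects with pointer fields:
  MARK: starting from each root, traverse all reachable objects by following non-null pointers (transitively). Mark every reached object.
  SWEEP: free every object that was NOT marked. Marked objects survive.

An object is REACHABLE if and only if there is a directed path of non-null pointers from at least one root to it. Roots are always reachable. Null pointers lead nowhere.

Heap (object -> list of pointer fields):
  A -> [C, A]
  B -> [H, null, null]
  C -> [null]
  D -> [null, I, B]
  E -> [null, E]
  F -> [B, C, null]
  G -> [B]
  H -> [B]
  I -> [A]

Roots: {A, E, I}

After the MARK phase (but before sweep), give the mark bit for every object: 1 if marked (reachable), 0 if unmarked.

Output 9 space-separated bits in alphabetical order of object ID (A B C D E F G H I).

Roots: A E I
Mark A: refs=C A, marked=A
Mark E: refs=null E, marked=A E
Mark I: refs=A, marked=A E I
Mark C: refs=null, marked=A C E I
Unmarked (collected): B D F G H

Answer: 1 0 1 0 1 0 0 0 1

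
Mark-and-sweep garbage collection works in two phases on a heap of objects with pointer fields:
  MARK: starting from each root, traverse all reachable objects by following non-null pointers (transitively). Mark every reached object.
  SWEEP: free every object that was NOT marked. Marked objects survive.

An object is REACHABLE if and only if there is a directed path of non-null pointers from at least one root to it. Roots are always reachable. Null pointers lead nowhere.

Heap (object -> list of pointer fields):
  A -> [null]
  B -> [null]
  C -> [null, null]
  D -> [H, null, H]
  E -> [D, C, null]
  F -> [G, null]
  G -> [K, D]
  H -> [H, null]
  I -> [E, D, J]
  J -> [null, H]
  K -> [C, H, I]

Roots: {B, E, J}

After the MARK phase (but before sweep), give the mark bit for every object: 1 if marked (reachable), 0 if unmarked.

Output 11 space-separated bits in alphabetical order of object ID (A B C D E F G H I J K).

Answer: 0 1 1 1 1 0 0 1 0 1 0

Derivation:
Roots: B E J
Mark B: refs=null, marked=B
Mark E: refs=D C null, marked=B E
Mark J: refs=null H, marked=B E J
Mark D: refs=H null H, marked=B D E J
Mark C: refs=null null, marked=B C D E J
Mark H: refs=H null, marked=B C D E H J
Unmarked (collected): A F G I K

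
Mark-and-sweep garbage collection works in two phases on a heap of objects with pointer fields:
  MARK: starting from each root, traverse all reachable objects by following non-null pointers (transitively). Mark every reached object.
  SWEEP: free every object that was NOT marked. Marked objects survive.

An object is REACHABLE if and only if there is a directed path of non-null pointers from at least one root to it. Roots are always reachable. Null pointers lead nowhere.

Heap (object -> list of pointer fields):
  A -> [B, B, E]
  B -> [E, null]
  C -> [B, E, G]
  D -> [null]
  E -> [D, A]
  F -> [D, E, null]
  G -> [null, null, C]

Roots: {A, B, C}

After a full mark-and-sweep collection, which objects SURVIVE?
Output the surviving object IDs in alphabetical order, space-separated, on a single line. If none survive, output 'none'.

Answer: A B C D E G

Derivation:
Roots: A B C
Mark A: refs=B B E, marked=A
Mark B: refs=E null, marked=A B
Mark C: refs=B E G, marked=A B C
Mark E: refs=D A, marked=A B C E
Mark G: refs=null null C, marked=A B C E G
Mark D: refs=null, marked=A B C D E G
Unmarked (collected): F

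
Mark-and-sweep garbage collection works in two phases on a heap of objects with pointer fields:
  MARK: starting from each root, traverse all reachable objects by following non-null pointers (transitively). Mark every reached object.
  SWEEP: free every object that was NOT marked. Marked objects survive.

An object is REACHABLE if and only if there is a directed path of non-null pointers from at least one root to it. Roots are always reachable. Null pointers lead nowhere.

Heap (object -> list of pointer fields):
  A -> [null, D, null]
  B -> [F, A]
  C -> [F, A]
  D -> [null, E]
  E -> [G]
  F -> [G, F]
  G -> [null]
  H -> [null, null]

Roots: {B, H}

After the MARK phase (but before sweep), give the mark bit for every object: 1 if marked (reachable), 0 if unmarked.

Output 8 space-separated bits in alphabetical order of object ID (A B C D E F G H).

Answer: 1 1 0 1 1 1 1 1

Derivation:
Roots: B H
Mark B: refs=F A, marked=B
Mark H: refs=null null, marked=B H
Mark F: refs=G F, marked=B F H
Mark A: refs=null D null, marked=A B F H
Mark G: refs=null, marked=A B F G H
Mark D: refs=null E, marked=A B D F G H
Mark E: refs=G, marked=A B D E F G H
Unmarked (collected): C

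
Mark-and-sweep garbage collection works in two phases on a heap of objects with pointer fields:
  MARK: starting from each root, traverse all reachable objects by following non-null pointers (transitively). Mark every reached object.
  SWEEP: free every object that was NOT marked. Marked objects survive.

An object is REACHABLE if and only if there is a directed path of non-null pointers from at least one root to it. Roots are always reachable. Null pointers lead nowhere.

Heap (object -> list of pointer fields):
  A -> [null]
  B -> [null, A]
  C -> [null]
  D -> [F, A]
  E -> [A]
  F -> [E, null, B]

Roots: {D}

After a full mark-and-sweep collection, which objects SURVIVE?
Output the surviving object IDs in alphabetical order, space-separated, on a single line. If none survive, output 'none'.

Answer: A B D E F

Derivation:
Roots: D
Mark D: refs=F A, marked=D
Mark F: refs=E null B, marked=D F
Mark A: refs=null, marked=A D F
Mark E: refs=A, marked=A D E F
Mark B: refs=null A, marked=A B D E F
Unmarked (collected): C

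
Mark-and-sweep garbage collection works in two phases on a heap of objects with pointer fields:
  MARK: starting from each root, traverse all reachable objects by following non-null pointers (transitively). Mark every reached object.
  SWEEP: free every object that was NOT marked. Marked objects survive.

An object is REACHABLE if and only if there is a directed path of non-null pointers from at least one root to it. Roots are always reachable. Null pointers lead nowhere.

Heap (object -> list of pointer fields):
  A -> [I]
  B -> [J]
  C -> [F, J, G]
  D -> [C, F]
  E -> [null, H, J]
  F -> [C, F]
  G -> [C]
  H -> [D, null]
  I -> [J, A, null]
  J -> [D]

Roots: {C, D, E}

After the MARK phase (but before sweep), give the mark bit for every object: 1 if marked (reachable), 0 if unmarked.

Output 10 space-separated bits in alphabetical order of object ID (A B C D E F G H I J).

Answer: 0 0 1 1 1 1 1 1 0 1

Derivation:
Roots: C D E
Mark C: refs=F J G, marked=C
Mark D: refs=C F, marked=C D
Mark E: refs=null H J, marked=C D E
Mark F: refs=C F, marked=C D E F
Mark J: refs=D, marked=C D E F J
Mark G: refs=C, marked=C D E F G J
Mark H: refs=D null, marked=C D E F G H J
Unmarked (collected): A B I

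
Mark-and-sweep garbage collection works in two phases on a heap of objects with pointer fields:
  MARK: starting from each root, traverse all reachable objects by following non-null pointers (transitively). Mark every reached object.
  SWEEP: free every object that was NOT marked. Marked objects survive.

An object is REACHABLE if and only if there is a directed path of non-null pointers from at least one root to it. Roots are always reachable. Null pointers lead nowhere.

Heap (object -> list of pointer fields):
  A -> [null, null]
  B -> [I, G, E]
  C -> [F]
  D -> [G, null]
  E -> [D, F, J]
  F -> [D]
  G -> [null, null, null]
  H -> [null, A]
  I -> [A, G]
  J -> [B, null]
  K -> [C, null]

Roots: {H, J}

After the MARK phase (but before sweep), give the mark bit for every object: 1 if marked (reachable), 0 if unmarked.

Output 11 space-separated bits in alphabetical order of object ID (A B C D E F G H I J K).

Answer: 1 1 0 1 1 1 1 1 1 1 0

Derivation:
Roots: H J
Mark H: refs=null A, marked=H
Mark J: refs=B null, marked=H J
Mark A: refs=null null, marked=A H J
Mark B: refs=I G E, marked=A B H J
Mark I: refs=A G, marked=A B H I J
Mark G: refs=null null null, marked=A B G H I J
Mark E: refs=D F J, marked=A B E G H I J
Mark D: refs=G null, marked=A B D E G H I J
Mark F: refs=D, marked=A B D E F G H I J
Unmarked (collected): C K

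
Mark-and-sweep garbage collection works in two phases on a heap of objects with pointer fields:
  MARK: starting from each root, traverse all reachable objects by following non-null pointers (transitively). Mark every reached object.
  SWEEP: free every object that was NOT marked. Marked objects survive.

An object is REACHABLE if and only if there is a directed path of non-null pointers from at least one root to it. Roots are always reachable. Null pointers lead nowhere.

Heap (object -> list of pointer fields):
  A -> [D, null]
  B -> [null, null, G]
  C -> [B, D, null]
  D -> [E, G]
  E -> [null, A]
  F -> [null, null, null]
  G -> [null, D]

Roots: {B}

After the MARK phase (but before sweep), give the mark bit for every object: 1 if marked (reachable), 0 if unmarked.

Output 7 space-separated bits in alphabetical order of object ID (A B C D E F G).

Answer: 1 1 0 1 1 0 1

Derivation:
Roots: B
Mark B: refs=null null G, marked=B
Mark G: refs=null D, marked=B G
Mark D: refs=E G, marked=B D G
Mark E: refs=null A, marked=B D E G
Mark A: refs=D null, marked=A B D E G
Unmarked (collected): C F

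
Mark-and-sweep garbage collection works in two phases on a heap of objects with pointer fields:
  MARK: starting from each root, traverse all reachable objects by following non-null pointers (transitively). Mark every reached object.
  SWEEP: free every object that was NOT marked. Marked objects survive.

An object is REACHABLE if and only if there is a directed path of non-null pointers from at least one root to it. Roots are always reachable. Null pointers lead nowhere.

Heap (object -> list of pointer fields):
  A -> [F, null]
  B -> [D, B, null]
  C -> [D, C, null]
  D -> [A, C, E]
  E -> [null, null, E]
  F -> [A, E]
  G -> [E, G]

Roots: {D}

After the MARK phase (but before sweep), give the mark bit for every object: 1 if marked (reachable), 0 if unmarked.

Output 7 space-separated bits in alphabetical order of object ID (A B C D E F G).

Answer: 1 0 1 1 1 1 0

Derivation:
Roots: D
Mark D: refs=A C E, marked=D
Mark A: refs=F null, marked=A D
Mark C: refs=D C null, marked=A C D
Mark E: refs=null null E, marked=A C D E
Mark F: refs=A E, marked=A C D E F
Unmarked (collected): B G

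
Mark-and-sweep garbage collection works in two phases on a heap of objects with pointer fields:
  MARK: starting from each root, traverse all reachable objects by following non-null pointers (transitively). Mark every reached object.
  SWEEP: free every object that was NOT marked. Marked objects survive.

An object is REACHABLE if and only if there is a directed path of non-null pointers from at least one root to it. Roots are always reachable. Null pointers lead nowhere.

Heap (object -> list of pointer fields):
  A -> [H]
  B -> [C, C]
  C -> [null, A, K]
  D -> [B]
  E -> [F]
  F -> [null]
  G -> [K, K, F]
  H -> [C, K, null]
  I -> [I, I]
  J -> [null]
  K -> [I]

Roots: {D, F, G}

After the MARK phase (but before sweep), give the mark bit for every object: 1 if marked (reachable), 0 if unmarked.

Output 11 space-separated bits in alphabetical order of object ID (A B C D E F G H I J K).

Roots: D F G
Mark D: refs=B, marked=D
Mark F: refs=null, marked=D F
Mark G: refs=K K F, marked=D F G
Mark B: refs=C C, marked=B D F G
Mark K: refs=I, marked=B D F G K
Mark C: refs=null A K, marked=B C D F G K
Mark I: refs=I I, marked=B C D F G I K
Mark A: refs=H, marked=A B C D F G I K
Mark H: refs=C K null, marked=A B C D F G H I K
Unmarked (collected): E J

Answer: 1 1 1 1 0 1 1 1 1 0 1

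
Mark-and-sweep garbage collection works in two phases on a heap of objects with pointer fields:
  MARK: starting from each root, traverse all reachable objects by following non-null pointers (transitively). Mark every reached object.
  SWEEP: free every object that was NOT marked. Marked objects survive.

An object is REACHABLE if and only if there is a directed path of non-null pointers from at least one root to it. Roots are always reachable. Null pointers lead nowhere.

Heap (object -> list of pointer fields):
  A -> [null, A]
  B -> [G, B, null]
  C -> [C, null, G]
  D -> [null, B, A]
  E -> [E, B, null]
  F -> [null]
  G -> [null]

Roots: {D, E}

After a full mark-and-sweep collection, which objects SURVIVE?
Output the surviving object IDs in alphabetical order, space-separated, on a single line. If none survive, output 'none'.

Answer: A B D E G

Derivation:
Roots: D E
Mark D: refs=null B A, marked=D
Mark E: refs=E B null, marked=D E
Mark B: refs=G B null, marked=B D E
Mark A: refs=null A, marked=A B D E
Mark G: refs=null, marked=A B D E G
Unmarked (collected): C F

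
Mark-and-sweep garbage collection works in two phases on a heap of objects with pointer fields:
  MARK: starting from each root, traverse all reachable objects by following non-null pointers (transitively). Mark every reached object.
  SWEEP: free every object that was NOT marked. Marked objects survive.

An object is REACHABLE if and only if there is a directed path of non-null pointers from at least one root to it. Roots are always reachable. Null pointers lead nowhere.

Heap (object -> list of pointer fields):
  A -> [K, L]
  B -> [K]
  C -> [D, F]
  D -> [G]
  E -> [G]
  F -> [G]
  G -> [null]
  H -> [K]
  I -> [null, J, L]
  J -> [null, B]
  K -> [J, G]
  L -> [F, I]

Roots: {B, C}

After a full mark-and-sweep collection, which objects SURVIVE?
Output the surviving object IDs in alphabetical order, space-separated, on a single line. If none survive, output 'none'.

Roots: B C
Mark B: refs=K, marked=B
Mark C: refs=D F, marked=B C
Mark K: refs=J G, marked=B C K
Mark D: refs=G, marked=B C D K
Mark F: refs=G, marked=B C D F K
Mark J: refs=null B, marked=B C D F J K
Mark G: refs=null, marked=B C D F G J K
Unmarked (collected): A E H I L

Answer: B C D F G J K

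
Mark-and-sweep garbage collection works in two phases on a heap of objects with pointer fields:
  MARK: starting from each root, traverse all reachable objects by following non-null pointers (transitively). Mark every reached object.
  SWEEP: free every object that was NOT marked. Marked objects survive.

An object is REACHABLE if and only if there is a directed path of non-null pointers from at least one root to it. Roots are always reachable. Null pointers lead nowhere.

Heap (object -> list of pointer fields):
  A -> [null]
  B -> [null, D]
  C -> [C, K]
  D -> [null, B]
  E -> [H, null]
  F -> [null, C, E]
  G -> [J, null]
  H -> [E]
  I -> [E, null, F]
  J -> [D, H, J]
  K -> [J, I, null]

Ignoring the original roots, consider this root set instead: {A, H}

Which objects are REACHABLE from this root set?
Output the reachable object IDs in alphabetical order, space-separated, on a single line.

Answer: A E H

Derivation:
Roots: A H
Mark A: refs=null, marked=A
Mark H: refs=E, marked=A H
Mark E: refs=H null, marked=A E H
Unmarked (collected): B C D F G I J K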